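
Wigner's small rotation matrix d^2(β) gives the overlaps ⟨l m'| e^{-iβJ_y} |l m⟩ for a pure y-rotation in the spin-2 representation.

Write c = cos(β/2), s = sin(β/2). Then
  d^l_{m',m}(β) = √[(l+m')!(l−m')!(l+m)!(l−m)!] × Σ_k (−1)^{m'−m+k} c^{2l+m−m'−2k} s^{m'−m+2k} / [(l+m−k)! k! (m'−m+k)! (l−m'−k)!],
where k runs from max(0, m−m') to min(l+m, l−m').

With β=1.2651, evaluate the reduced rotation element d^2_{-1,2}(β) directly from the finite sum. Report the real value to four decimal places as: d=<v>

d=0.3333

d^2_{-1,2}(β=1.2651) via Wigner's sum:
With c≡cos(β/2)=0.806523 and s≡sin(β/2)=0.591203, N=[1·6·24·1]^{1/2}=12.000000
k∈{3} keeps every argument non-negative
  k=3: (−1)^0·12.0000/(6)·0.8065^1·0.5912^3 = +0.333317
d^2_{-1,2}(1.2651) = +0.333317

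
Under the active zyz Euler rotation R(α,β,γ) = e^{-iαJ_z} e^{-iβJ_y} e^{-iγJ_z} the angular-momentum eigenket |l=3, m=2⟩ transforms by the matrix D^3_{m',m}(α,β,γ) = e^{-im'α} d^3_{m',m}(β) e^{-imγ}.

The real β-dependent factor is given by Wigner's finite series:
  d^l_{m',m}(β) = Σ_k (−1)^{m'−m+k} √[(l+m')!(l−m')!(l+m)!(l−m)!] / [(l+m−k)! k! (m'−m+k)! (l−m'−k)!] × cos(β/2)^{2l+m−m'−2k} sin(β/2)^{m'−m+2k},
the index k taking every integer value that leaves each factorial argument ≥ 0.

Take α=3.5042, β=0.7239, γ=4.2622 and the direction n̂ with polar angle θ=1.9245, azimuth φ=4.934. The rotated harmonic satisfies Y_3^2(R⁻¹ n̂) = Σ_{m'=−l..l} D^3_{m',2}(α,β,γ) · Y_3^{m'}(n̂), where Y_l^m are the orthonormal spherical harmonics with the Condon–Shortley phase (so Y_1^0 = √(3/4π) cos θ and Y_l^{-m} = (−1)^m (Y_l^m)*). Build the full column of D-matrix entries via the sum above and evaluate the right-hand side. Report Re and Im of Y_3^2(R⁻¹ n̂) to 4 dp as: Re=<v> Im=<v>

Need the full column D^3_{m',2} for m'=−3..3 at α=3.5042, β=0.7239, γ=4.2622.
cos(β/2)=0.935208, sin(β/2)=0.354099
d^3_{-3,2}: single k=5 term ⇒ +0.012753;  D = -0.005170+0.011658i
d^3_{-2,2}: k∈[4..5] ⇒ +0.068752 -0.001971 = +0.066780;  D = +0.003657-0.066680i
d^3_{-1,2}: k∈[3..4] ⇒ +0.229682 -0.016464 = +0.213218;  D = +0.064599+0.203197i
d^3_{0,2}: k∈[2..3] ⇒ +0.525342 -0.075314 = +0.450028;  D = -0.279609-0.352625i
d^3_{1,2}: k∈[1..2] ⇒ +0.801061 -0.229682 = +0.571379;  D = +0.490730+0.292673i
d^3_{2,2}: k∈[0..1] ⇒ +0.669036 -0.479569 = +0.189467;  D = -0.186568-0.033018i
d^3_{3,2}: single k=0 term ⇒ -0.620499;  D = -0.609630+0.115629i
Y_3^{m'}(θ=1.9245,φ=4.934) and Σ D·Y over m':
  (-0.0052+0.0117i)·(-0.2125-0.2711i)  (+0.0037-0.0667i)·(+0.2814-0.1336i)  (+0.0646+0.2032i)·(-0.0267-0.1183i)  (-0.2796-0.3526i)·(+0.3102+0.0000i)  (+0.4907+0.2927i)·(+0.0267-0.1183i)  (-0.1866-0.0330i)·(+0.2814+0.1336i)  (-0.6096+0.1156i)·(+0.2125-0.2711i)
Y_3^2(R⁻¹ n̂) = -0.166612-0.037447i

Re=-0.1666 Im=-0.0374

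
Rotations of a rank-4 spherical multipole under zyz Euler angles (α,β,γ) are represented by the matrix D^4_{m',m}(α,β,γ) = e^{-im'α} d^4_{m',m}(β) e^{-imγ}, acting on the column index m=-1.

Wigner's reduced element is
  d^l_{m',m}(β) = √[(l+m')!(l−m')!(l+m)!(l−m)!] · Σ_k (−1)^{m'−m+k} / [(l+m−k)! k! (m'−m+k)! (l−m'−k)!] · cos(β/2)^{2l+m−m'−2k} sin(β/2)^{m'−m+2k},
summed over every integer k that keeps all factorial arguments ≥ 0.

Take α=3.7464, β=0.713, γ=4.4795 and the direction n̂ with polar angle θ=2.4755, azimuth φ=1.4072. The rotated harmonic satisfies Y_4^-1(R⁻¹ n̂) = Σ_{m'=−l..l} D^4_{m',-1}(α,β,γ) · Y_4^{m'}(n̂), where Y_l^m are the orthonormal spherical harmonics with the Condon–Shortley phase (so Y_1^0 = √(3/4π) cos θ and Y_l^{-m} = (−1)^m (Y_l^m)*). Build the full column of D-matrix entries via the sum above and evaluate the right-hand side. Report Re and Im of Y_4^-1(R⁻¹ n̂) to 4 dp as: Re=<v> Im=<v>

Re=-0.3810 Im=0.2813

Need the full column D^4_{m',-1} for m'=−4..4 at α=3.7464, β=0.713, γ=4.4795.
cos(β/2)=0.937124, sin(β/2)=0.348996
d^4_{-4,-1}: single k=3 term ⇒ +0.229902;  D = +0.187706+0.132746i
d^4_{-3,-1}: k∈[2..3] ⇒ +0.654779 -0.151353 = +0.503426;  D = -0.503397-0.005405i
d^4_{-2,-1}: k∈[1..3] ⇒ +0.939803 -0.651710 +0.060258 = +0.348350;  D = +0.288667-0.194985i
d^4_{-1,-1}: k∈[0..3] ⇒ +0.594808 -1.237416 +0.343237 -0.015868 = -0.315240;  D = +0.114559-0.293687i
d^4_{0,-1}: k∈[0..3] ⇒ -0.990639 +0.824356 -0.114331 +0.002643 = -0.277971;  D = +0.064153+0.270467i
d^4_{1,-1}: k∈[0..3] ⇒ +0.824944 -0.343237 +0.023802 -0.000220 = +0.505289;  D = +0.375482+0.338128i
d^4_{2,-1}: k∈[0..2] ⇒ -0.434474 +0.090386 -0.002507 = -0.346594;  D = +0.343746+0.044344i
d^4_{3,-1}: k∈[0..1] ⇒ +0.151353 -0.012595 = +0.138758;  D = +0.123301-0.063646i
d^4_{4,-1}: single k=0 term ⇒ -0.031885;  D = +0.014991-0.028141i
Y_4^{m'}(θ=2.4755,φ=1.4072) and Σ D·Y over m':
  (+0.1877+0.1327i)·(+0.0512+0.0393i)  (-0.5034-0.0054i)·(+0.1094-0.2048i)  (+0.2887-0.1950i)·(-0.4024-0.1366i)  (+0.1146-0.2937i)·(-0.0497+0.3010i)  (+0.0642+0.2705i)·(-0.2296+0.0000i)  (+0.3755+0.3381i)·(+0.0497+0.3010i)  (+0.3437+0.0443i)·(-0.4024+0.1366i)  (+0.1233-0.0636i)·(-0.1094-0.2048i)  (+0.0150-0.0281i)·(+0.0512-0.0393i)
Y_4^-1(R⁻¹ n̂) = -0.381002+0.281282i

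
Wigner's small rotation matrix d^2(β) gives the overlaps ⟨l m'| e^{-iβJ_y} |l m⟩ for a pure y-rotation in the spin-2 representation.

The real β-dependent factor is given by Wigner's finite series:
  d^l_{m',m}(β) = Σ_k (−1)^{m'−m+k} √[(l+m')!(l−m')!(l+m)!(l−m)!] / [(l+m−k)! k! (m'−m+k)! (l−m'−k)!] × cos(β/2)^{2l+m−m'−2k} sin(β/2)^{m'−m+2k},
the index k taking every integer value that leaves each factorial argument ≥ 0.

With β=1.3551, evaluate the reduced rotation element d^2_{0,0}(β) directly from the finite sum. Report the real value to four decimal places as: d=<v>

d^2_{0,0}(β=1.3551) via Wigner's sum:
Half-angle: c=0.779111, s=0.626886. N=√(2·2·2·2)=4.000000
The bounds max(0,m−m')=0 and min(l+m,l−m')=2 give 3 terms
  k=0: (−1)^0·4.0000/(4)·0.7791^4·0.6269^0 = +0.368466
  k=1: (−1)^1·4.0000/(1)·0.7791^2·0.6269^2 = -0.954192
  k=2: (−1)^2·4.0000/(4)·0.7791^0·0.6269^4 = +0.154438
d^2_{0,0}(1.3551) = +0.368466 -0.954192 +0.154438 = -0.431288

d=-0.4313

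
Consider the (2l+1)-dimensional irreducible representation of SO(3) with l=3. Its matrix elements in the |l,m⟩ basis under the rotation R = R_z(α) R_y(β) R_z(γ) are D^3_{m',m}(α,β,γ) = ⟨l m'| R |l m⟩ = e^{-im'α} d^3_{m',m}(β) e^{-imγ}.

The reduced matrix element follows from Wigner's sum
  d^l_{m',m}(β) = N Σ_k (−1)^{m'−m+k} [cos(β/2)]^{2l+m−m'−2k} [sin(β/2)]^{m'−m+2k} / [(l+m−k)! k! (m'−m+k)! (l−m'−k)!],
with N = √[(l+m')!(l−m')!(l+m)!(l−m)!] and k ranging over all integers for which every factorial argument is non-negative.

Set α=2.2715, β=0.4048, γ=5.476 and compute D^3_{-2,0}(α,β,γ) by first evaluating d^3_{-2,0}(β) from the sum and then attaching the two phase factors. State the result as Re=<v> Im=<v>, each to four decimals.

Re=-0.0329 Im=-0.1924

Split into d^3_{-2,0}(β=0.4048) × two z-phases.
With c≡cos(β/2)=0.979587 and s≡sin(β/2)=0.201021, N=[1·120·6·6]^{1/2}=65.726707
k∈{2,3} keeps every argument non-negative
  k=2: (−1)^0·65.7267/(12)·0.9796^4·0.2010^2 = +0.203805
  k=3: (−1)^1·65.7267/(12)·0.9796^2·0.2010^4 = -0.008582
d^3_{-2,0}(0.4048) = +0.203805 -0.008582 = +0.195223
Attach z-rotation phases: D = e^{-i(-2)(2.2715)}·(+0.195223)·e^{-i(0)(5.476)} = -0.032911-0.192429i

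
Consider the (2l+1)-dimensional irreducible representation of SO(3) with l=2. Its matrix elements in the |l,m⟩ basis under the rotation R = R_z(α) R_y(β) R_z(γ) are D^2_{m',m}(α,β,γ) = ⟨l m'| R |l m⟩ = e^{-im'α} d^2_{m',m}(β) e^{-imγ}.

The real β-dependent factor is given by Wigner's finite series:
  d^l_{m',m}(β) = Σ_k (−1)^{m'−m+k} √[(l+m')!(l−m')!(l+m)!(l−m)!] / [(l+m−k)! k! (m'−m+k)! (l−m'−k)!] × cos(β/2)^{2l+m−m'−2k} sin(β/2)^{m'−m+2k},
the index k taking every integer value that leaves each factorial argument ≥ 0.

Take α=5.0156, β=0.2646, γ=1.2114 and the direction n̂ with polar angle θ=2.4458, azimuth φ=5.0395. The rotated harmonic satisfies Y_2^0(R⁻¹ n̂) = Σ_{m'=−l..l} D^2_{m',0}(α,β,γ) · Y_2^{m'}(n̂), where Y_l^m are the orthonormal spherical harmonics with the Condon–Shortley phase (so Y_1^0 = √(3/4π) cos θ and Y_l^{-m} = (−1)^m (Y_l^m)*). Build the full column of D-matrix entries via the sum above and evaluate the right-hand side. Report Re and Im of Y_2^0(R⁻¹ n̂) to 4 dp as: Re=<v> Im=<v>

Re=-0.0045 Im=0.0000

Need the full column D^2_{m',0} for m'=−2..2 at α=5.0156, β=0.2646, γ=1.2114.
cos(β/2)=0.991261, sin(β/2)=0.131914
d^2_{-2,0}: single k=2 term ⇒ +0.041883;  D = -0.034415-0.023870i
d^2_{-1,0}: k∈[1..2] ⇒ +0.314726 -0.005574 = +0.309152;  D = +0.092309-0.295049i
d^2_{0,0}: k∈[0..2] ⇒ +0.965500 -0.068394 +0.000303 = +0.897408;  D = +0.897408+0.000000i
d^2_{1,0}: k∈[0..1] ⇒ -0.314726 +0.005574 = -0.309152;  D = -0.092309-0.295049i
d^2_{2,0}: single k=0 term ⇒ +0.041883;  D = -0.034415+0.023870i
Y_2^{m'}(θ=2.4458,φ=5.0395) and Σ D·Y over m':
  (-0.0344-0.0239i)·(-0.1259+0.0966i)  (+0.0923-0.2950i)·(-0.1221-0.3599i)  (+0.8974+0.0000i)·(+0.2420+0.0000i)  (-0.0923-0.2950i)·(+0.1221-0.3599i)  (-0.0344+0.0239i)·(-0.1259-0.0966i)
Y_2^0(R⁻¹ n̂) = -0.004468+0.000000i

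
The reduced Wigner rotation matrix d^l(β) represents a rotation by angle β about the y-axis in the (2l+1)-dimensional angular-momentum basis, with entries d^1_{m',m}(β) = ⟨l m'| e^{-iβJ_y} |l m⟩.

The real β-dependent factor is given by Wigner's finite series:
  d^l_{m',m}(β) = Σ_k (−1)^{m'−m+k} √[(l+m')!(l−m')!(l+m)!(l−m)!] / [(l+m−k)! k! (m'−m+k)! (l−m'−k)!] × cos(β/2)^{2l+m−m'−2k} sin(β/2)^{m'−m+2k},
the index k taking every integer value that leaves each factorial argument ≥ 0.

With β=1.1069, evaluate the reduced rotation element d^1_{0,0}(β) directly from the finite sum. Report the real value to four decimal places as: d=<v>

d=0.4474

d^1_{0,0}(β=1.1069) via Wigner's sum:
c=cos(1.1069/2)=0.850716, s=sin(1.1069/2)=0.525625; N=√[1·1·1·1]=1.000000
k: max(0,(0)−(0))=0 … min(1+(0),1−(0))=1
  k=0: (−1)^0·1.0000/(1)·0.8507^2·0.5256^0 = +0.723718
  k=1: (−1)^1·1.0000/(1)·0.8507^0·0.5256^2 = -0.276282
d^1_{0,0}(1.1069) = +0.723718 -0.276282 = +0.447436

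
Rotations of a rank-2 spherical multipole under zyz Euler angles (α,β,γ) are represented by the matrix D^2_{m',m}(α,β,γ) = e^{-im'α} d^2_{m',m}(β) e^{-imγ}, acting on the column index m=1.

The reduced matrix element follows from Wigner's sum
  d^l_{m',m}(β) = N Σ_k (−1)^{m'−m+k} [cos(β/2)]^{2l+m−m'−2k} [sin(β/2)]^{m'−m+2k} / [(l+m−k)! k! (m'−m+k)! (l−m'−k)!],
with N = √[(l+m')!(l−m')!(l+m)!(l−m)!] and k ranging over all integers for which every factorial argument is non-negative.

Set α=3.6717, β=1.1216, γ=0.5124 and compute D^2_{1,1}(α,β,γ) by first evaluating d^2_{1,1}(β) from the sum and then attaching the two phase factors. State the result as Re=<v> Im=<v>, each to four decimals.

Re=0.0475 Im=-0.0815

D^2_{1,1}(3.6717,1.1216,0.5124) = e^{-i·1·3.6717}·d^2_{1,1}(1.1216)·e^{-i·1·0.5124}. Compute d first:
With c≡cos(β/2)=0.846830 and s≡sin(β/2)=0.531864, N=[6·1·6·1]^{1/2}=6.000000
The bounds max(0,m−m')=0 and min(l+m,l−m')=1 give 2 terms
  k=0: (−1)^0·6.0000/(6)·0.8468^4·0.5319^0 = +0.514262
  k=1: (−1)^1·6.0000/(2)·0.8468^2·0.5319^2 = -0.608576
d^2_{1,1}(1.1216) = +0.514262 -0.608576 = -0.094313
D = (-0.862753+0.505626i)·(-0.094313)·(+0.871570-0.490270i) = +0.047539-0.081456i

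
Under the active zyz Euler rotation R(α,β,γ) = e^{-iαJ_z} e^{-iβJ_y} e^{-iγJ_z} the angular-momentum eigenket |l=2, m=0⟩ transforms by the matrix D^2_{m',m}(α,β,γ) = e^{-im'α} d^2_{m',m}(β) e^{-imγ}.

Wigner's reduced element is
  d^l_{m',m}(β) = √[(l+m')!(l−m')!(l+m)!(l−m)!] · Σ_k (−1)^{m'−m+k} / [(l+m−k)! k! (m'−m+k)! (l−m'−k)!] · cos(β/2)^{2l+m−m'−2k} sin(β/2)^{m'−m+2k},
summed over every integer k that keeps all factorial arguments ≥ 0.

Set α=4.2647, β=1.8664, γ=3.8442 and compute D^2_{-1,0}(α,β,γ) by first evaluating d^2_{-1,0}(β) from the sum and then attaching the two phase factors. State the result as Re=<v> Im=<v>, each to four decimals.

First d^2_{-1,0}(β=1.8664), then the phase factors e^{-i(-1)α} and e^{-i(0)γ}:
c=cos(1.8664/2)=0.595266, s=sin(1.8664/2)=0.803529; N=√[1·6·2·2]=4.898979
Admissible k: 1..2 (factorial args all ≥0)
  k=1: (−1)^0·4.8990/(2)·0.5953^3·0.8035^1 = +0.415155
  k=2: (−1)^1·4.8990/(2)·0.5953^1·0.8035^3 = -0.756469
d^2_{-1,0}(1.8664) = +0.415155 -0.756469 = -0.341314
Attach z-rotation phases: D = e^{-i(-1)(4.2647)}·(-0.341314)·e^{-i(0)(3.8442)} = +0.147749+0.307678i

Re=0.1477 Im=0.3077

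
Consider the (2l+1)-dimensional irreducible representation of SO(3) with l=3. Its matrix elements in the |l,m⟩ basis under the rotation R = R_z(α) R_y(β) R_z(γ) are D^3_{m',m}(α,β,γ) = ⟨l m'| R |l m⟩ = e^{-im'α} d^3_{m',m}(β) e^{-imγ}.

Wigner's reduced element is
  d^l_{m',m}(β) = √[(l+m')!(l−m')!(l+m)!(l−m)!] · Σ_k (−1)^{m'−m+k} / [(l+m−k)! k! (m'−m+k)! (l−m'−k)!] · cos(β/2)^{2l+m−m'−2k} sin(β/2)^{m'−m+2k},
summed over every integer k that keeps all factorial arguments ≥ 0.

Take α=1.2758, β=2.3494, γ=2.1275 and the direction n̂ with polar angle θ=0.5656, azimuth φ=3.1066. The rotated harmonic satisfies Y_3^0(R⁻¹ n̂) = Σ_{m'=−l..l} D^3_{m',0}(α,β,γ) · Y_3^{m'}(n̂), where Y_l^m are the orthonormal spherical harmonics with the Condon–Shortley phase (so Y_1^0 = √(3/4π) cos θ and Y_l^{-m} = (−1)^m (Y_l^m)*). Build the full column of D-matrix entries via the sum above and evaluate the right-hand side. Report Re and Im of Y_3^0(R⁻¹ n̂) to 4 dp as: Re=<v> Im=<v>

Re=0.1580 Im=0.0000

Need the full column D^3_{m',0} for m'=−3..3 at α=1.2758, β=2.3494, γ=2.1275.
cos(β/2)=0.385820, sin(β/2)=0.922574
d^3_{-3,0}: single k=3 term ⇒ +0.201685;  D = -0.156085-0.127726i
d^3_{-2,0}: k∈[2..3] ⇒ +0.103300 -0.590656 = -0.487356;  D = +0.404966-0.271143i
d^3_{-1,0}: k∈[1..3] ⇒ +0.027322 -0.468672 +0.893268 = +0.451917;  D = +0.131389+0.432396i
d^3_{0,0}: k∈[0..3] ⇒ +0.003298 -0.169740 +0.970547 -0.616606 = +0.187500;  D = +0.187500+0.000000i
d^3_{1,0}: k∈[0..2] ⇒ -0.027322 +0.468672 -0.893268 = -0.451917;  D = -0.131389+0.432396i
d^3_{2,0}: k∈[0..1] ⇒ +0.103300 -0.590656 = -0.487356;  D = +0.404966+0.271143i
d^3_{3,0}: single k=0 term ⇒ -0.201685;  D = +0.156085-0.127726i
Y_3^{m'}(θ=0.5656,φ=3.1066) and Σ D·Y over m':
  (-0.1561-0.1277i)·(-0.0639-0.0067i)  (+0.4050-0.2711i)·(+0.2472+0.0173i)  (+0.1314+0.4324i)·(-0.4438-0.0155i)  (+0.1875+0.0000i)·(+0.1777+0.0000i)  (-0.1314+0.4324i)·(+0.4438-0.0155i)  (+0.4050+0.2711i)·(+0.2472-0.0173i)  (+0.1561-0.1277i)·(+0.0639-0.0067i)
Y_3^0(R⁻¹ n̂) = +0.157967-0.000000i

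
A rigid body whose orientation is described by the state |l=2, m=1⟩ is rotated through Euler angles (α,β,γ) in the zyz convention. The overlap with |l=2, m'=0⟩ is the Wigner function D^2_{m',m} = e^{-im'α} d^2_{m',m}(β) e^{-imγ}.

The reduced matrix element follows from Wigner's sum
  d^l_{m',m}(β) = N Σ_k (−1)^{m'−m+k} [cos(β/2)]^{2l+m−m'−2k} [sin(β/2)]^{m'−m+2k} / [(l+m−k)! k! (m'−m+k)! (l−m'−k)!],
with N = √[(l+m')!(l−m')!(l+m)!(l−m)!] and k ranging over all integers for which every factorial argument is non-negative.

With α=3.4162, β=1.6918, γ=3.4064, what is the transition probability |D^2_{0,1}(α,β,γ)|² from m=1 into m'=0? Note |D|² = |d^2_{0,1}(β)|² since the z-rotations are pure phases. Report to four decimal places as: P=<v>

P=0.0215

D^2_{0,1}(3.4162,1.6918,3.4064) = e^{-i·0·3.4162}·d^2_{0,1}(1.6918)·e^{-i·1·3.4064}. Compute d first:
With c≡cos(β/2)=0.663058 and s≡sin(β/2)=0.748568, N=[2·2·6·1]^{1/2}=4.898979
k: max(0,(1)−(0))=1 … min(2+(1),2−(0))=2
  k=1: (−1)^0·4.8990/(2)·0.6631^3·0.7486^1 = +0.534517
  k=2: (−1)^1·4.8990/(2)·0.6631^1·0.7486^3 = -0.681273
d^2_{0,1}(1.6918) = +0.534517 -0.681273 = -0.146756
|D^2_{0,1}|² = |d^2_{0,1}(β)|² = (-0.146756)² = 0.021537 (the z-rotation phases have unit modulus)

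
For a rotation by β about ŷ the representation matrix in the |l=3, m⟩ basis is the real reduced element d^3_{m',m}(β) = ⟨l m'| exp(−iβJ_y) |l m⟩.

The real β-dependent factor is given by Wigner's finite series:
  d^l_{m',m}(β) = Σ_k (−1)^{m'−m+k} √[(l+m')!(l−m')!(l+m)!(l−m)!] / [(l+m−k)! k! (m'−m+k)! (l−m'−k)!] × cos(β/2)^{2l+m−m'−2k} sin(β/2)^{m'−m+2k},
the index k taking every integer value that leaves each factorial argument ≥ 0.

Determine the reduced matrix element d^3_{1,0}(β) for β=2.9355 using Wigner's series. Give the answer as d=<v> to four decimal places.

d=-0.3359

d^3_{1,0}(β=2.9355) via Wigner's sum:
c=cos(2.9355/2)=0.102864, s=sin(2.9355/2)=0.994695; N=√[24·2·6·6]=41.569219
k∈{0,1,2} keeps every argument non-negative
  k=0: (−1)^1·41.5692/(12)·0.1029^5·0.9947^1 = -0.000040
  k=1: (−1)^2·41.5692/(4)·0.1029^3·0.9947^3 = +0.011132
  k=2: (−1)^3·41.5692/(12)·0.1029^1·0.9947^5 = -0.346980
d^3_{1,0}(2.9355) = -0.000040 +0.011132 -0.346980 = -0.335888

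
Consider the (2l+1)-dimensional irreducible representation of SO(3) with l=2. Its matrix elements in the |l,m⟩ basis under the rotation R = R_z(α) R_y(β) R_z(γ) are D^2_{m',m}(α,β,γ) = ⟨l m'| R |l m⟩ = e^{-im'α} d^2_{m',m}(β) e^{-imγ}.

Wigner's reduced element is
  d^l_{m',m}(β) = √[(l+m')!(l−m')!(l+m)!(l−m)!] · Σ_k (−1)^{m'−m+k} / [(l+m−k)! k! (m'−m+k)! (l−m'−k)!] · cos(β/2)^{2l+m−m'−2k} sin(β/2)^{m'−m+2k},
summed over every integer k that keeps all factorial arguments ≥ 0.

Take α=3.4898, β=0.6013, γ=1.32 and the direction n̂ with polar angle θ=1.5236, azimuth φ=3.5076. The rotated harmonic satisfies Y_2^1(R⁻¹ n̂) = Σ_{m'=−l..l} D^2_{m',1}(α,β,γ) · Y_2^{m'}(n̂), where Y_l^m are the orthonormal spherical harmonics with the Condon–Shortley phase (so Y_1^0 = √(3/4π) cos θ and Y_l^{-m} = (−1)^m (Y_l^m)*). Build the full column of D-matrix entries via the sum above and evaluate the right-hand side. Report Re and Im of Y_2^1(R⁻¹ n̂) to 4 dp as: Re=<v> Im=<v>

Need the full column D^2_{m',1} for m'=−2..2 at α=3.4898, β=0.6013, γ=1.32.
cos(β/2)=0.955144, sin(β/2)=0.296141
d^2_{-2,1}: single k=3 term ⇒ +0.049613;  D = +0.040275-0.028971i
d^2_{-1,1}: k∈[2..3] ⇒ +0.240025 -0.007691 = +0.232334;  D = -0.130994+0.191884i
d^2_{0,1}: k∈[1..2] ⇒ +0.632093 -0.060763 = +0.571330;  D = +0.141790-0.553456i
d^2_{1,1}: k∈[0..1] ⇒ +0.832292 -0.240025 = +0.592267;  D = +0.057602+0.589459i
d^2_{2,1}: single k=0 term ⇒ -0.516102;  D = +0.222448+0.465702i
Y_2^{m'}(θ=1.5236,φ=3.5076) and Σ D·Y over m':
  (+0.0403-0.0290i)·(+0.2867-0.2576i)  (-0.1310+0.1919i)·(-0.0340+0.0130i)  (+0.1418-0.5535i)·(-0.3133+0.0000i)  (+0.0576+0.5895i)·(+0.0340+0.0130i)  (+0.2224+0.4657i)·(+0.2867+0.2576i)
Y_2^1(R⁻¹ n̂) = -0.100299+0.358080i

Re=-0.1003 Im=0.3581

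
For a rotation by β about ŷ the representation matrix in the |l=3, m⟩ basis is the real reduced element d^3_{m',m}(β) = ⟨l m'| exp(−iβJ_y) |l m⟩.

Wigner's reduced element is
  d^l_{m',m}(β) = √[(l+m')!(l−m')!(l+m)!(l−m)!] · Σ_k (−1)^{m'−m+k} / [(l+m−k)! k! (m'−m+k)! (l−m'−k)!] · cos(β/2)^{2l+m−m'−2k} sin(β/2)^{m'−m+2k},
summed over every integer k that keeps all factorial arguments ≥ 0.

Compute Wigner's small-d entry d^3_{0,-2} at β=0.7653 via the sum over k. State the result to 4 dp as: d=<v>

d^3_{0,-2}(β=0.7653) via Wigner's sum:
With c≡cos(β/2)=0.927678 and s≡sin(β/2)=0.373380, N=[6·6·1·120]^{1/2}=65.726707
k∈{0,1} keeps every argument non-negative
  k=0: (−1)^2·65.7267/(12)·0.9277^4·0.3734^2 = +0.565526
  k=1: (−1)^3·65.7267/(12)·0.9277^2·0.3734^4 = -0.091614
d^3_{0,-2}(0.7653) = +0.565526 -0.091614 = +0.473913

d=0.4739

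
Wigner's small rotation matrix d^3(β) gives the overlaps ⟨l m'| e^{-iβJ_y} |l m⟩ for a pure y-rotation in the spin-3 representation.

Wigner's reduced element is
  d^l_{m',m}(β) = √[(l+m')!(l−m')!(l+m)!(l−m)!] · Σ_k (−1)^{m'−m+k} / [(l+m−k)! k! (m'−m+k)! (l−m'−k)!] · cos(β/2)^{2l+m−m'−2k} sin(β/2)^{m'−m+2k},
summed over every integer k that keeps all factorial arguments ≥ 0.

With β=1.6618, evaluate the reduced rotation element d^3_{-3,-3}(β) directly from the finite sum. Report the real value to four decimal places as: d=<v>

d=0.0939

d^3_{-3,-3}(β=1.6618) via Wigner's sum:
Half-angle: c=0.674211, s=0.738538. N=√(1·720·1·720)=720.000000
k∈{0} keeps every argument non-negative
  k=0: (−1)^0·720.0000/(720)·0.6742^6·0.7385^0 = +0.093924
d^3_{-3,-3}(1.6618) = +0.093924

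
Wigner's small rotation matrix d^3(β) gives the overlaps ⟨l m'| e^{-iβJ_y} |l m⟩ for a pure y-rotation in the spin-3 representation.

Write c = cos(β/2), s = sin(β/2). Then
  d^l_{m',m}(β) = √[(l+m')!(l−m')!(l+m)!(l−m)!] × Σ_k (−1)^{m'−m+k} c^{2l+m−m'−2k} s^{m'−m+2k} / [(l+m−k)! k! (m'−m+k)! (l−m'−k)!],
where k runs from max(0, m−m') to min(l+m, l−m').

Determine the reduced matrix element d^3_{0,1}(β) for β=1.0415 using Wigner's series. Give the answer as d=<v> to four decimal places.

d^3_{0,1}(β=1.0415) via Wigner's sum:
Half-angle: c=0.867446, s=0.497531. N=√(6·6·24·2)=41.569219
k∈{1,2,3} keeps every argument non-negative
  k=1: (−1)^0·41.5692/(12)·0.8674^5·0.4975^1 = +0.846493
  k=2: (−1)^1·41.5692/(4)·0.8674^3·0.4975^3 = -0.835410
  k=3: (−1)^2·41.5692/(12)·0.8674^1·0.4975^5 = +0.091608
d^3_{0,1}(1.0415) = +0.846493 -0.835410 +0.091608 = +0.102691

d=0.1027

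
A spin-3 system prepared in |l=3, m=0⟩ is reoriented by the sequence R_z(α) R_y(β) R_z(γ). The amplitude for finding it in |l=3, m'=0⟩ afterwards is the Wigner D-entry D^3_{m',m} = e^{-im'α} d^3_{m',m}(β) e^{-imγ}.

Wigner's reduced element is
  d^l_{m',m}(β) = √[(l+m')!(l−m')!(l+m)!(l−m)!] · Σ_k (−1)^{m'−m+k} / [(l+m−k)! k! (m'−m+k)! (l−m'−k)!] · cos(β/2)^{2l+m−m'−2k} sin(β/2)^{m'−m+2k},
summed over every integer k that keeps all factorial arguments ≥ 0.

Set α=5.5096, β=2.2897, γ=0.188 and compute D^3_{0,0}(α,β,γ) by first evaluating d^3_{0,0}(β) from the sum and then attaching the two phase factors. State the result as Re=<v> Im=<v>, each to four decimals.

Re=0.2738 Im=0.0000

First d^3_{0,0}(β=2.2897), then the phase factors e^{-i(0)α} and e^{-i(0)γ}:
Half-angle: c=0.413183, s=0.910648. N=√(6·6·6·6)=36.000000
k: max(0,(0)−(0))=0 … min(3+(0),3−(0))=3
  k=0: (−1)^0·36.0000/(36)·0.4132^6·0.9106^0 = +0.004976
  k=1: (−1)^1·36.0000/(4)·0.4132^4·0.9106^2 = -0.217527
  k=2: (−1)^2·36.0000/(4)·0.4132^2·0.9106^4 = +1.056645
  k=3: (−1)^3·36.0000/(36)·0.4132^0·0.9106^6 = -0.570300
d^3_{0,0}(2.2897) = +0.004976 -0.217527 +1.056645 -0.570300 = +0.273794
Phases: e^{-i·(0)·5.5096}=+1.000000+0.000000i, e^{-i·(0)·0.188}=+1.000000+0.000000i ⇒ D=+0.273794+0.000000i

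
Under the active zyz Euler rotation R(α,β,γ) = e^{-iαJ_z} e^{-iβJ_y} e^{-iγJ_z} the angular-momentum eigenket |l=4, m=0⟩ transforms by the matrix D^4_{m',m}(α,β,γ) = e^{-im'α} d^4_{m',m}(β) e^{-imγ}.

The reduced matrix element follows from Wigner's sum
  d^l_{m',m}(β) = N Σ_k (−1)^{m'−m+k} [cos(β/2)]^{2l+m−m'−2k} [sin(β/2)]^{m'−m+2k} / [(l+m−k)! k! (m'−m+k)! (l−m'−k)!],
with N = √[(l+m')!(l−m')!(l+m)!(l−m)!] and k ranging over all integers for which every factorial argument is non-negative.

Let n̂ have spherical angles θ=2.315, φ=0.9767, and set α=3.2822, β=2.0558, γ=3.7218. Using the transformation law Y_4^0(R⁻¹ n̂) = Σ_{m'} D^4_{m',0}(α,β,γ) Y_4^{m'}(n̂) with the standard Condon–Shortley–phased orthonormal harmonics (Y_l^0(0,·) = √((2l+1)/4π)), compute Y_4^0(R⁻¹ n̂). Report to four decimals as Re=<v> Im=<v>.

Re=0.2721 Im=0.0000

Need the full column D^4_{m',0} for m'=−4..4 at α=3.2822, β=2.0558, γ=3.7218.
cos(β/2)=0.516618, sin(β/2)=0.856216
d^4_{-4,0}: single k=4 term ⇒ +0.320303;  D = +0.270964+0.170799i
d^4_{-3,0}: k∈[3..4] ⇒ +0.273314 -0.750740 = -0.477426;  D = +0.435577+0.195469i
d^4_{-2,0}: k∈[2..4] ⇒ +0.132222 -0.968504 +0.997609 = +0.161327;  D = +0.154990+0.044772i
d^4_{-1,0}: k∈[1..4] ⇒ +0.037608 -0.619818 +1.702518 -0.779413 = +0.340895;  D = -0.337530-0.047775i
d^4_{0,0}: k∈[0..4] ⇒ +0.005074 -0.223000 +1.378206 -1.682516 +0.288846 = -0.233389;  D = -0.233389+0.000000i
d^4_{1,0}: k∈[0..3] ⇒ -0.037608 +0.619818 -1.702518 +0.779413 = -0.340895;  D = +0.337530-0.047775i
d^4_{2,0}: k∈[0..2] ⇒ +0.132222 -0.968504 +0.997609 = +0.161327;  D = +0.154990-0.044772i
d^4_{3,0}: k∈[0..1] ⇒ -0.273314 +0.750740 = +0.477426;  D = -0.435577+0.195469i
d^4_{4,0}: single k=0 term ⇒ +0.320303;  D = +0.270964-0.170799i
Y_4^{m'}(θ=2.315,φ=0.9767) and Σ D·Y over m':
  (+0.2710+0.1708i)·(-0.0935+0.0898i)  (+0.4356+0.1955i)·(+0.3300+0.0709i)  (+0.1550+0.0448i)·(-0.1495-0.3715i)  (-0.3375-0.0478i)·(-0.0280+0.0414i)  (-0.2334+0.0000i)·(-0.3593+0.0000i)  (+0.3375-0.0478i)·(+0.0280+0.0414i)  (+0.1550-0.0448i)·(-0.1495+0.3715i)  (-0.4356+0.1955i)·(-0.3300+0.0709i)  (+0.2710-0.1708i)·(-0.0935-0.0898i)
Y_4^0(R⁻¹ n̂) = +0.272084-0.000000i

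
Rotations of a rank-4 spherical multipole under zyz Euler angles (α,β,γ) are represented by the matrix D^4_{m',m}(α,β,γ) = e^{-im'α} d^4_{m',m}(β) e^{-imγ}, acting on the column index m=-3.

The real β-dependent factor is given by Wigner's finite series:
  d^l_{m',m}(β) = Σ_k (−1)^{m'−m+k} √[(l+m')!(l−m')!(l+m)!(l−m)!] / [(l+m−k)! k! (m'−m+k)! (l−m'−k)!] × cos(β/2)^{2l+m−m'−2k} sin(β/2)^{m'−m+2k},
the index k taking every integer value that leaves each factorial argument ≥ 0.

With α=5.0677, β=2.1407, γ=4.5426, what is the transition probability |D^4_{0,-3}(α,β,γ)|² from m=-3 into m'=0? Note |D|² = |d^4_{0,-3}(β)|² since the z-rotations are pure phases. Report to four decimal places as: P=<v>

P=0.2269

Split into d^4_{0,-3}(β=2.1407) × two z-phases.
c=cos(2.1407/2)=0.479817, s=sin(2.1407/2)=0.877368; N=√[24·24·1·5040]=1703.830978
The bounds max(0,m−m')=0 and min(l+m,l−m')=1 give 2 terms
  k=0: (−1)^3·1703.8310/(144)·0.4798^5·0.8774^3 = -0.203231
  k=1: (−1)^4·1703.8310/(144)·0.4798^3·0.8774^5 = +0.679519
d^4_{0,-3}(2.1407) = -0.203231 +0.679519 = +0.476288
|D^4_{0,-3}|² = |d^4_{0,-3}(β)|² = (+0.476288)² = 0.226851 (the z-rotation phases have unit modulus)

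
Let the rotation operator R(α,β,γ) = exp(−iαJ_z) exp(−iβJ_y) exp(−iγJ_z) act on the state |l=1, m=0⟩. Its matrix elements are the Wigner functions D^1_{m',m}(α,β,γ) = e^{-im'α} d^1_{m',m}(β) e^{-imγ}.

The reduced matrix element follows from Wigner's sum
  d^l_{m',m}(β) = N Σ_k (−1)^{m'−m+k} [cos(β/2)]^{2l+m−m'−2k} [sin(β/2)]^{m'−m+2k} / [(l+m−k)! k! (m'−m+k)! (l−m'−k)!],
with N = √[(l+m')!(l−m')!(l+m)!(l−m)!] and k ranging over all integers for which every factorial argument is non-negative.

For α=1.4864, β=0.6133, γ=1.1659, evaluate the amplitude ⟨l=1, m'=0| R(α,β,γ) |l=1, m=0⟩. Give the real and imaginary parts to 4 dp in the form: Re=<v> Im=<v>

Split into d^1_{0,0}(β=0.6133) × two z-phases.
Half-angle: c=0.953350, s=0.301867. N=√(1·1·1·1)=1.000000
Admissible k: 0..1 (factorial args all ≥0)
  k=0: (−1)^0·1.0000/(1)·0.9534^2·0.3019^0 = +0.908877
  k=1: (−1)^1·1.0000/(1)·0.9534^0·0.3019^2 = -0.091123
d^1_{0,0}(0.6133) = +0.908877 -0.091123 = +0.817753
D = (+1.000000+0.000000i)·(+0.817753)·(+1.000000+0.000000i) = +0.817753+0.000000i

Re=0.8178 Im=0.0000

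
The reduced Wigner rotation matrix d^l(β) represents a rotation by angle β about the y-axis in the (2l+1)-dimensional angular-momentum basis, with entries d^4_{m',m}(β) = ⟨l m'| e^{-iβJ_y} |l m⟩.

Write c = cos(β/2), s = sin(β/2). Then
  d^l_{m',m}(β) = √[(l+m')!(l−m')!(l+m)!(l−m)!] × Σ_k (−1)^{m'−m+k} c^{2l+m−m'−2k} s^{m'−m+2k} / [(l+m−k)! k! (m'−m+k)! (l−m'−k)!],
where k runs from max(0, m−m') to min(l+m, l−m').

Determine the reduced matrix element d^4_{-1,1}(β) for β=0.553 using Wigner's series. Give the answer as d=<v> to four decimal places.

d=0.4537

d^4_{-1,1}(β=0.553) via Wigner's sum:
With c≡cos(β/2)=0.962017 and s≡sin(β/2)=0.272990, N=[6·120·120·6]^{1/2}=720.000000
Admissible k: 2..5 (factorial args all ≥0)
  k=2: (−1)^0·720.0000/(72)·0.9620^6·0.2730^2 = +0.590732
  k=3: (−1)^1·720.0000/(24)·0.9620^4·0.2730^4 = -0.142705
  k=4: (−1)^2·720.0000/(48)·0.9620^2·0.2730^6 = +0.005746
  k=5: (−1)^3·720.0000/(720)·0.9620^0·0.2730^8 = -0.000031
d^4_{-1,1}(0.553) = +0.590732 -0.142705 +0.005746 -0.000031 = +0.453741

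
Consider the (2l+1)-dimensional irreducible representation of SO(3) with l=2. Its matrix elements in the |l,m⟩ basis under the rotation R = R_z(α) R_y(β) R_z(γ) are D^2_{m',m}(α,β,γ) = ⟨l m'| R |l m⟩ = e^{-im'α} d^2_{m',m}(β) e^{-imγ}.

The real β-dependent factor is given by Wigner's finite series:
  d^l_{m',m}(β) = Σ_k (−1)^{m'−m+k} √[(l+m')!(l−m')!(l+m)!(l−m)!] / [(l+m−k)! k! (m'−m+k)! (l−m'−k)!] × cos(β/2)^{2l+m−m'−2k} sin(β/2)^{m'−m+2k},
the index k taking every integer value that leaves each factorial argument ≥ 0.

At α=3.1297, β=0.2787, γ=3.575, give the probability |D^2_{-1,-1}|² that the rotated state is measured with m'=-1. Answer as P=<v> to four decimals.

P=0.8191

First d^2_{-1,-1}(β=0.2787), then the phase factors e^{-i(-1)α} and e^{-i(-1)γ}:
With c≡cos(β/2)=0.990306 and s≡sin(β/2)=0.138899, N=[1·6·1·6]^{1/2}=6.000000
k∈{0,1} keeps every argument non-negative
  k=0: (−1)^0·6.0000/(6)·0.9903^4·0.1389^0 = +0.961786
  k=1: (−1)^1·6.0000/(2)·0.9903^2·0.1389^2 = -0.056763
d^2_{-1,-1}(0.2787) = +0.961786 -0.056763 = +0.905024
|D^2_{-1,-1}|² = |d^2_{-1,-1}(β)|² = (+0.905024)² = 0.819068 (the z-rotation phases have unit modulus)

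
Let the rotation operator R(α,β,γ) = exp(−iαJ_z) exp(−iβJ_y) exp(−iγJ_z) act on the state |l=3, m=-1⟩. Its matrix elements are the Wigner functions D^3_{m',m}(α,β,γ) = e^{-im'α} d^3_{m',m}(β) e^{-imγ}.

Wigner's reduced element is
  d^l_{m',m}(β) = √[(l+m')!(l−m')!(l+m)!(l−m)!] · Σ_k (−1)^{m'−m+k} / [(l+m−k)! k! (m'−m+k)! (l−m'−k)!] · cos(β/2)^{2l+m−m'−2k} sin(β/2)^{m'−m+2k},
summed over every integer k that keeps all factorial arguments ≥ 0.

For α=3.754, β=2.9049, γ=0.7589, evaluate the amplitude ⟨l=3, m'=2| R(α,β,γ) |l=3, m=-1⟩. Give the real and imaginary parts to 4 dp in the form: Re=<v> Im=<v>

D^3_{2,-1}(3.754,2.9049,0.7589) = e^{-i·2·3.754}·d^3_{2,-1}(2.9049)·e^{-i·-1·0.7589}. Compute d first:
With c≡cos(β/2)=0.118070 and s≡sin(β/2)=0.993005, N=[120·1·2·24]^{1/2}=75.894664
k: max(0,(-1)−(2))=0 … min(3+(-1),3−(2))=1
  k=0: (−1)^3·75.8947/(12)·0.1181^3·0.9930^3 = -0.010193
  k=1: (−1)^4·75.8947/(24)·0.1181^1·0.9930^5 = +0.360494
d^3_{2,-1}(2.9049) = -0.010193 +0.360494 = +0.350301
Attach z-rotation phases: D = e^{-i(2)(3.754)}·(+0.350301)·e^{-i(-1)(0.7589)} = +0.312963-0.157369i

Re=0.3130 Im=-0.1574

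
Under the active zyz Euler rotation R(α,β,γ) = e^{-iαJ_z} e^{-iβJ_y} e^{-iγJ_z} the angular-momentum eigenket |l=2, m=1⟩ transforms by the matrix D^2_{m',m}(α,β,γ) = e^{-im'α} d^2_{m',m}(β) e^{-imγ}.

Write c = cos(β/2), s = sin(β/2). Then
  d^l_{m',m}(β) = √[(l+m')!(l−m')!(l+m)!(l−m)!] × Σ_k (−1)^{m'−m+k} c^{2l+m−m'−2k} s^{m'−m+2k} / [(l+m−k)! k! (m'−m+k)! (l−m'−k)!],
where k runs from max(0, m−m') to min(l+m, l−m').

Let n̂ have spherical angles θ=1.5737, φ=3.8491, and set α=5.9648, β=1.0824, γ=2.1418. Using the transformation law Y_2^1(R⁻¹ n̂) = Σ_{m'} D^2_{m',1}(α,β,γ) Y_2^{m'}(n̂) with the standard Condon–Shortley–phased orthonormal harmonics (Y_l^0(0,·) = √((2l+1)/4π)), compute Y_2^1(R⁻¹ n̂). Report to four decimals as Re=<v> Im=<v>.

Re=-0.2091 Im=0.2357

Need the full column D^2_{m',1} for m'=−2..2 at α=5.9648, β=1.0824, γ=2.1418.
cos(β/2)=0.857091, sin(β/2)=0.515165
d^2_{-2,1}: single k=3 term ⇒ +0.234367;  D = -0.219092-0.083224i
d^2_{-1,1}: k∈[2..3] ⇒ +0.584881 -0.070434 = +0.514447;  D = -0.399564-0.324043i
d^2_{0,1}: k∈[1..2] ⇒ +0.794516 -0.287039 = +0.507477;  D = -0.274280-0.426970i
d^2_{1,1}: k∈[0..1] ⇒ +0.539645 -0.584881 = -0.045237;  D = +0.011306+0.043801i
d^2_{2,1}: single k=0 term ⇒ -0.648720;  D = -0.042634+0.647317i
Y_2^{m'}(θ=1.5737,φ=3.8491) and Σ D·Y over m':
  (-0.2191-0.0832i)·(+0.0599-0.3816i)  (-0.3996-0.3240i)·(+0.0017-0.0015i)  (-0.2743-0.4270i)·(-0.3154+0.0000i)  (+0.0113+0.0438i)·(-0.0017-0.0015i)  (-0.0426+0.6473i)·(+0.0599+0.3816i)
Y_2^1(R⁻¹ n̂) = -0.209061+0.235741i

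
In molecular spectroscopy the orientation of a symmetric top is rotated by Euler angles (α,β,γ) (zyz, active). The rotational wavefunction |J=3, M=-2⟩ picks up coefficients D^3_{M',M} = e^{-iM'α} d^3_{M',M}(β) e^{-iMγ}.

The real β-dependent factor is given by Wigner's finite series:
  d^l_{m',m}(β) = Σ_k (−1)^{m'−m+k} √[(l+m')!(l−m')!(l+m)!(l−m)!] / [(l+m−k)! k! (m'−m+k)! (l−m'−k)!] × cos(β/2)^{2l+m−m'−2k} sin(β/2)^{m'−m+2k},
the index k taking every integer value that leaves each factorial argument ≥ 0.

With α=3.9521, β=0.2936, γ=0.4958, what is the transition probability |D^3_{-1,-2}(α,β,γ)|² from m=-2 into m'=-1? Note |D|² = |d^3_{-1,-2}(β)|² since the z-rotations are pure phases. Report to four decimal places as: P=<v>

P=0.1756

D^3_{-1,-2}(3.9521,0.2936,0.4958) = e^{-i·-1·3.9521}·d^3_{-1,-2}(0.2936)·e^{-i·-2·0.4958}. Compute d first:
c=cos(0.2936/2)=0.989244, s=sin(0.2936/2)=0.146273; N=√[2·24·1·120]=75.894664
The bounds max(0,m−m')=0 and min(l+m,l−m')=1 give 2 terms
  k=0: (−1)^1·75.8947/(24)·0.9892^5·0.1463^1 = -0.438210
  k=1: (−1)^2·75.8947/(12)·0.9892^3·0.1463^3 = +0.019162
d^3_{-1,-2}(0.2936) = -0.438210 +0.019162 = -0.419049
|D^3_{-1,-2}|² = |d^3_{-1,-2}(β)|² = (-0.419049)² = 0.175602 (the z-rotation phases have unit modulus)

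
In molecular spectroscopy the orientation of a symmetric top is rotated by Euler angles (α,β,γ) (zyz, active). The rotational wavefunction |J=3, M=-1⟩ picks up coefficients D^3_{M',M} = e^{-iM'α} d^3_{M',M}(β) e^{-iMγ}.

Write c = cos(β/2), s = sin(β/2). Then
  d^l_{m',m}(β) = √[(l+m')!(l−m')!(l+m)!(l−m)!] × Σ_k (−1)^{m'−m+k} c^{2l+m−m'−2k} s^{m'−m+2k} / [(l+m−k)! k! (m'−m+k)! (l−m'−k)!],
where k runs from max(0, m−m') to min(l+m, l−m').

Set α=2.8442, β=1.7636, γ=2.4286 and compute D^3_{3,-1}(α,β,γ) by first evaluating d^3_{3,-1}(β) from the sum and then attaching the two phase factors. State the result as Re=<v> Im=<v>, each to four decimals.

First d^3_{3,-1}(β=1.7636), then the phase factors e^{-i(3)α} and e^{-i(-1)γ}:
With c≡cos(β/2)=0.635763 and s≡sin(β/2)=0.771885, N=[720·1·2·24]^{1/2}=185.903201
The bounds max(0,m−m')=0 and min(l+m,l−m')=0 give 1 term
  k=0: (−1)^4·185.9032/(48)·0.6358^2·0.7719^4 = +0.555706
d^3_{3,-1}(1.7636) = +0.555706
Attach z-rotation phases: D = e^{-i(3)(2.8442)}·(+0.555706)·e^{-i(-1)(2.4286)} = +0.546809+0.099042i

Re=0.5468 Im=0.0990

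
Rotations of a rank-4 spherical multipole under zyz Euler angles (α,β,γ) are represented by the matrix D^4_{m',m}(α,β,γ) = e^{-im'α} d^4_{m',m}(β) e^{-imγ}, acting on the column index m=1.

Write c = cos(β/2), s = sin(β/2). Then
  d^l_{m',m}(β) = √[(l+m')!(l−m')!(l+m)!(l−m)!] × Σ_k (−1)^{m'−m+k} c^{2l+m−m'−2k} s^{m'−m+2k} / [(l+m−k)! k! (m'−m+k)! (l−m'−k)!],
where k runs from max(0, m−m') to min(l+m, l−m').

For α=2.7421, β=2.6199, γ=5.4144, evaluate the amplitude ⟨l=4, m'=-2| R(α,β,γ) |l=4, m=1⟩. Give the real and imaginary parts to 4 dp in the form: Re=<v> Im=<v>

Split into d^4_{-2,1}(β=2.6199) × two z-phases.
With c≡cos(β/2)=0.257898 and s≡sin(β/2)=0.966172, N=[2·720·120·6]^{1/2}=1018.233765
k: max(0,(1)−(-2))=3 … min(4+(1),4−(-2))=5
  k=3: (−1)^0·1018.2338/(72)·0.2579^5·0.9662^3 = +0.014552
  k=4: (−1)^1·1018.2338/(48)·0.2579^3·0.9662^5 = -0.306355
  k=5: (−1)^2·1018.2338/(240)·0.2579^1·0.9662^7 = +0.859936
d^4_{-2,1}(2.6199) = +0.014552 -0.306355 +0.859936 = +0.568133
Attach z-rotation phases: D = e^{-i(-2)(2.7421)}·(+0.568133)·e^{-i(1)(5.4144)} = +0.566750+0.039624i

Re=0.5667 Im=0.0396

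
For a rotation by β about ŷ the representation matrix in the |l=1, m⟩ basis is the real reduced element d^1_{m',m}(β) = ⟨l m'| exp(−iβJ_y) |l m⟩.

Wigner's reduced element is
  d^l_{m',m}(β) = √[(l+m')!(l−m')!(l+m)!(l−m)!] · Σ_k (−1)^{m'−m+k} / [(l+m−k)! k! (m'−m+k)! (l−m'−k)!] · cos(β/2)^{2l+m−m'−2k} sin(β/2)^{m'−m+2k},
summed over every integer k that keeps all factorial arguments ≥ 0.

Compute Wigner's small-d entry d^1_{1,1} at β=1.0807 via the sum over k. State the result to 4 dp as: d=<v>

d^1_{1,1}(β=1.0807) via Wigner's sum:
Half-angle: c=0.857529, s=0.514436. N=√(2·1·2·1)=2.000000
The bounds max(0,m−m')=0 and min(l+m,l−m')=0 give 1 term
  k=0: (−1)^0·2.0000/(2)·0.8575^2·0.5144^0 = +0.735355
d^1_{1,1}(1.0807) = +0.735355

d=0.7354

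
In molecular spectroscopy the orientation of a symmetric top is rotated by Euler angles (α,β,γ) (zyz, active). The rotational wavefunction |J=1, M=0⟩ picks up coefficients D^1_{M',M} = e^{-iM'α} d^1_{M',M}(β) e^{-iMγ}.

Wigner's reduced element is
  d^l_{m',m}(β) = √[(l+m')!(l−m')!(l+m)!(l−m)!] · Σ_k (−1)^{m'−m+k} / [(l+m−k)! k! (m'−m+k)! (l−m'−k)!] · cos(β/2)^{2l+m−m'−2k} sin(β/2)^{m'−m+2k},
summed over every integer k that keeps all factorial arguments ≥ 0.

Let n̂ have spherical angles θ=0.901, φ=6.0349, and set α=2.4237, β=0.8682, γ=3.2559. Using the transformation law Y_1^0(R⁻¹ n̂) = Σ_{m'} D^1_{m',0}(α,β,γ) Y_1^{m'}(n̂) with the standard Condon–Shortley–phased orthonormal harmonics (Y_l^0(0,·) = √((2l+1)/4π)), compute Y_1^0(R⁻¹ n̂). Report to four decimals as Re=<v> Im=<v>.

Need the full column D^1_{m',0} for m'=−1..1 at α=2.4237, β=0.8682, γ=3.2559.
cos(β/2)=0.907249, sin(β/2)=0.420594
d^1_{-1,0}: single k=1 term ⇒ +0.539641;  D = -0.406454+0.354975i
d^1_{0,0}: k∈[0..1] ⇒ +0.823101 -0.176899 = +0.646201;  D = +0.646201+0.000000i
d^1_{1,0}: single k=0 term ⇒ -0.539641;  D = +0.406454+0.354975i
Y_1^{m'}(θ=0.901,φ=6.0349) and Σ D·Y over m':
  (-0.4065+0.3550i)·(+0.2625+0.0666i)  (+0.6462+0.0000i)·(+0.3033+0.0000i)  (+0.4065+0.3550i)·(-0.2625+0.0666i)
Y_1^0(R⁻¹ n̂) = -0.064661+0.000000i

Re=-0.0647 Im=0.0000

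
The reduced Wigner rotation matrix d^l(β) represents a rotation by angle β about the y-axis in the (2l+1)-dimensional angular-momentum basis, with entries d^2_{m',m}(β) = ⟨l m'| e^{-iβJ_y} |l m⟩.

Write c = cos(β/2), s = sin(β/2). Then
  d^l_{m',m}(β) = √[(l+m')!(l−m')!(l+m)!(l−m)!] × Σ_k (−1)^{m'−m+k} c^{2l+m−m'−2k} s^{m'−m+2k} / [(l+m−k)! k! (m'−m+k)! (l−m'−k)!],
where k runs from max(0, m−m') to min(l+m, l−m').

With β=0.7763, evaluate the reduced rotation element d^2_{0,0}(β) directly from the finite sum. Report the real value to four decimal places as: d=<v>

d=0.2636

d^2_{0,0}(β=0.7763) via Wigner's sum:
With c≡cos(β/2)=0.925611 and s≡sin(β/2)=0.378477, N=[2·2·2·2]^{1/2}=4.000000
The bounds max(0,m−m')=0 and min(l+m,l−m')=2 give 3 terms
  k=0: (−1)^0·4.0000/(4)·0.9256^4·0.3785^0 = +0.734030
  k=1: (−1)^1·4.0000/(1)·0.9256^2·0.3785^2 = -0.490902
  k=2: (−1)^2·4.0000/(4)·0.9256^0·0.3785^4 = +0.020519
d^2_{0,0}(0.7763) = +0.734030 -0.490902 +0.020519 = +0.263646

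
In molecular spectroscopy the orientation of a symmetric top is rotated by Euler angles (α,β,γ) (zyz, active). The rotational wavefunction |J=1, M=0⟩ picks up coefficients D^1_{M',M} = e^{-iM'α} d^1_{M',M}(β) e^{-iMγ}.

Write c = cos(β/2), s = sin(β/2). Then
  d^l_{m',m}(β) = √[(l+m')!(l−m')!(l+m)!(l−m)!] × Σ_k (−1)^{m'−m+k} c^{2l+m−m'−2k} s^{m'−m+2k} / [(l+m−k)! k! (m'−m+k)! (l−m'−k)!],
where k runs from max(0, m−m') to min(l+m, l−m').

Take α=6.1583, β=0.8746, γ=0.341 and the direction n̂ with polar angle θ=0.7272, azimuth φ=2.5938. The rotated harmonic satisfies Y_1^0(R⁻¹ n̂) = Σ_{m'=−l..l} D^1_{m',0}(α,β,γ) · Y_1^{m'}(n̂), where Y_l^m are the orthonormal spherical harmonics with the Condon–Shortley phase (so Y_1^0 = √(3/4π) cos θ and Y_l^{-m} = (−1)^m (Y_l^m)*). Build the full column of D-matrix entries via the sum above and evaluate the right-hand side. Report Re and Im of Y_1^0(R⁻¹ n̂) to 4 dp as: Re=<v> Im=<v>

Re=0.0068 Im=0.0000

Need the full column D^1_{m',0} for m'=−1..1 at α=6.1583, β=0.8746, γ=0.341.
cos(β/2)=0.905898, sin(β/2)=0.423495
d^1_{-1,0}: single k=1 term ⇒ +0.542554;  D = +0.538328-0.067581i
d^1_{0,0}: k∈[0..1] ⇒ +0.820652 -0.179348 = +0.641304;  D = +0.641304+0.000000i
d^1_{1,0}: single k=0 term ⇒ -0.542554;  D = -0.538328-0.067581i
Y_1^{m'}(θ=0.7272,φ=2.5938) and Σ D·Y over m':
  (+0.5383-0.0676i)·(-0.1961-0.1196i)  (+0.6413+0.0000i)·(+0.3650+0.0000i)  (-0.5383-0.0676i)·(+0.1961-0.1196i)
Y_1^0(R⁻¹ n̂) = +0.006811+0.000000i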